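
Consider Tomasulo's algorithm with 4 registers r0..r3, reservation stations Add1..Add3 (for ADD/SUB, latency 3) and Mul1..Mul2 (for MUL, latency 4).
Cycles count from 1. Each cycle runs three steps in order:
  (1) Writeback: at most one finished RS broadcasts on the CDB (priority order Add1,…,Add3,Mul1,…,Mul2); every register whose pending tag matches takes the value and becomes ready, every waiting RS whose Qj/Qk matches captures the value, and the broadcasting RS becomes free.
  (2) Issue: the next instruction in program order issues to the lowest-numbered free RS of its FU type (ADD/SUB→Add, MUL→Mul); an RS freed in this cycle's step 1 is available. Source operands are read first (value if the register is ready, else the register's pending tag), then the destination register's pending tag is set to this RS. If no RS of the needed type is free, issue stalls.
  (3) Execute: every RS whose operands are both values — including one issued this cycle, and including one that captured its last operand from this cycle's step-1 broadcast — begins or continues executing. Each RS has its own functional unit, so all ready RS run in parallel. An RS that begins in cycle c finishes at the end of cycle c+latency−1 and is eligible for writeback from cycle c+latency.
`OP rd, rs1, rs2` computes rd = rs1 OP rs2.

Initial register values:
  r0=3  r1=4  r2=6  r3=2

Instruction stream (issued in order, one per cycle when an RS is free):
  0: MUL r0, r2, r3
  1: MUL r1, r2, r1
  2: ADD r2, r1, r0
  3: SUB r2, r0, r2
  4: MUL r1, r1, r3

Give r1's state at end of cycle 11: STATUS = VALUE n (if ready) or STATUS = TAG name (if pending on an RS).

c1: issue MUL r0<-Mul1 | r0:Mul1,r1:4,r2:6,r3:2
c2: issue MUL r1<-Mul2 | r0:Mul1,r1:Mul2,r2:6,r3:2
c3: issue ADD r2<-Add1 | r0:Mul1,r1:Mul2,r2:Add1,r3:2
c4: issue SUB r2<-Add2 | r0:Mul1,r1:Mul2,r2:Add2,r3:2
c5: CDB Mul1=12; issue MUL r1<-Mul1 | r0:12,r1:Mul1,r2:Add2,r3:2
c6: CDB Mul2=24 | r0:12,r1:Mul1,r2:Add2,r3:2
c7: - | r0:12,r1:Mul1,r2:Add2,r3:2
c8: - | r0:12,r1:Mul1,r2:Add2,r3:2
c9: CDB Add1=36 | r0:12,r1:Mul1,r2:Add2,r3:2
c10: CDB Mul1=48 | r0:12,r1:48,r2:Add2,r3:2
c11: - | r0:12,r1:48,r2:Add2,r3:2

STATUS = VALUE 48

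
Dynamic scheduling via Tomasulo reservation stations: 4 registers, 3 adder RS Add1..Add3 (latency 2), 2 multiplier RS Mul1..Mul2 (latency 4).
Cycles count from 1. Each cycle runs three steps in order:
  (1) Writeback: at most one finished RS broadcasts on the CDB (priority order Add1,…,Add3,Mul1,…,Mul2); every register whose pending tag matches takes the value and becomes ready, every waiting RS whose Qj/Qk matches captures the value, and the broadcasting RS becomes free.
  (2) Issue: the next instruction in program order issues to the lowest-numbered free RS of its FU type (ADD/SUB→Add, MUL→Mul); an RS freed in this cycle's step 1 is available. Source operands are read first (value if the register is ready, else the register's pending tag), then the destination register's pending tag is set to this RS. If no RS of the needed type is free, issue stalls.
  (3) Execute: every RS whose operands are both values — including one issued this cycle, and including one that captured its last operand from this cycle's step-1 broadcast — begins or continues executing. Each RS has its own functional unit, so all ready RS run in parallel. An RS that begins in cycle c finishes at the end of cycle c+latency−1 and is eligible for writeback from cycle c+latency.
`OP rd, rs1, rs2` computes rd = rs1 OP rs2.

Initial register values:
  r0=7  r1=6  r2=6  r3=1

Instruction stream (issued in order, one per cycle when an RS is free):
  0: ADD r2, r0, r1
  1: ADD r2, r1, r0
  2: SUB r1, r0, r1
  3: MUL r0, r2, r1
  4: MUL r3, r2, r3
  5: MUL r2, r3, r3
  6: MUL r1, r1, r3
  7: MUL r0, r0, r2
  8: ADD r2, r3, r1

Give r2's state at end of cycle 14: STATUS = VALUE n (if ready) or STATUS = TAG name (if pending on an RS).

STATUS = VALUE 169

  c1: issue ADD r2<-Add1  regs: r0:7,r1:6,r2:Add1,r3:1
  c2: issue ADD r2<-Add2  regs: r0:7,r1:6,r2:Add2,r3:1
  c3: CDB Add1=13; issue SUB r1<-Add1  regs: r0:7,r1:Add1,r2:Add2,r3:1
  c4: CDB Add2=13; issue MUL r0<-Mul1  regs: r0:Mul1,r1:Add1,r2:13,r3:1
  c5: CDB Add1=1; issue MUL r3<-Mul2  regs: r0:Mul1,r1:1,r2:13,r3:Mul2
  c6: stall  regs: r0:Mul1,r1:1,r2:13,r3:Mul2
  c7: stall  regs: r0:Mul1,r1:1,r2:13,r3:Mul2
  c8: stall  regs: r0:Mul1,r1:1,r2:13,r3:Mul2
  c9: CDB Mul1=13; issue MUL r2<-Mul1  regs: r0:13,r1:1,r2:Mul1,r3:Mul2
  c10: CDB Mul2=13; issue MUL r1<-Mul2  regs: r0:13,r1:Mul2,r2:Mul1,r3:13
  c11: stall  regs: r0:13,r1:Mul2,r2:Mul1,r3:13
  c12: stall  regs: r0:13,r1:Mul2,r2:Mul1,r3:13
  c13: stall  regs: r0:13,r1:Mul2,r2:Mul1,r3:13
  c14: CDB Mul1=169; issue MUL r0<-Mul1  regs: r0:Mul1,r1:Mul2,r2:169,r3:13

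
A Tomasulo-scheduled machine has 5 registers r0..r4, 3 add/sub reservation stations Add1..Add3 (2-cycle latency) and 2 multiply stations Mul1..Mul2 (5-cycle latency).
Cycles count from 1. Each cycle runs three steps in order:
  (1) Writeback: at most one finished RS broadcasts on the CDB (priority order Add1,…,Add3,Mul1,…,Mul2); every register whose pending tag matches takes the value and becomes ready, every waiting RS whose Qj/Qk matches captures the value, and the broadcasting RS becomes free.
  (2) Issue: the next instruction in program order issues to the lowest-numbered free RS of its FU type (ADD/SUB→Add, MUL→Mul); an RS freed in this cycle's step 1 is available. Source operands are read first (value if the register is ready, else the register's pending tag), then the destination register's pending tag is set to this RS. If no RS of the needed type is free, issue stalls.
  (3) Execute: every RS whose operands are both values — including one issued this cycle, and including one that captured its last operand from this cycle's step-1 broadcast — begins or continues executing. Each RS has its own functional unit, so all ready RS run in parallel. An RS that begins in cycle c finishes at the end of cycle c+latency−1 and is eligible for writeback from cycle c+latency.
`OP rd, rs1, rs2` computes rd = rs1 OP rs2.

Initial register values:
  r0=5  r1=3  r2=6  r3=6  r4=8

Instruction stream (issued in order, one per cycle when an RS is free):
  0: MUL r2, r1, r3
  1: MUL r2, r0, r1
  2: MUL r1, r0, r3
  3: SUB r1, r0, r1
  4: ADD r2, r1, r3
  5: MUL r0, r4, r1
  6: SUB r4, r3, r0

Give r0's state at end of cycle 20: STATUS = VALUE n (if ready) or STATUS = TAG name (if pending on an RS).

STATUS = VALUE -200

  c1: issue MUL r2<-Mul1  regs: r0:5,r1:3,r2:Mul1,r3:6,r4:8
  c2: issue MUL r2<-Mul2  regs: r0:5,r1:3,r2:Mul2,r3:6,r4:8
  c3: stall  regs: r0:5,r1:3,r2:Mul2,r3:6,r4:8
  c4: stall  regs: r0:5,r1:3,r2:Mul2,r3:6,r4:8
  c5: stall  regs: r0:5,r1:3,r2:Mul2,r3:6,r4:8
  c6: CDB Mul1=18; issue MUL r1<-Mul1  regs: r0:5,r1:Mul1,r2:Mul2,r3:6,r4:8
  c7: CDB Mul2=15; issue SUB r1<-Add1  regs: r0:5,r1:Add1,r2:15,r3:6,r4:8
  c8: issue ADD r2<-Add2  regs: r0:5,r1:Add1,r2:Add2,r3:6,r4:8
  c9: issue MUL r0<-Mul2  regs: r0:Mul2,r1:Add1,r2:Add2,r3:6,r4:8
  c10: issue SUB r4<-Add3  regs: r0:Mul2,r1:Add1,r2:Add2,r3:6,r4:Add3
  c11: CDB Mul1=30  regs: r0:Mul2,r1:Add1,r2:Add2,r3:6,r4:Add3
  c12: -  regs: r0:Mul2,r1:Add1,r2:Add2,r3:6,r4:Add3
  c13: CDB Add1=-25  regs: r0:Mul2,r1:-25,r2:Add2,r3:6,r4:Add3
  c14: -  regs: r0:Mul2,r1:-25,r2:Add2,r3:6,r4:Add3
  c15: CDB Add2=-19  regs: r0:Mul2,r1:-25,r2:-19,r3:6,r4:Add3
  c16: -  regs: r0:Mul2,r1:-25,r2:-19,r3:6,r4:Add3
  c17: -  regs: r0:Mul2,r1:-25,r2:-19,r3:6,r4:Add3
  c18: CDB Mul2=-200  regs: r0:-200,r1:-25,r2:-19,r3:6,r4:Add3
  c19: -  regs: r0:-200,r1:-25,r2:-19,r3:6,r4:Add3
  c20: CDB Add3=206  regs: r0:-200,r1:-25,r2:-19,r3:6,r4:206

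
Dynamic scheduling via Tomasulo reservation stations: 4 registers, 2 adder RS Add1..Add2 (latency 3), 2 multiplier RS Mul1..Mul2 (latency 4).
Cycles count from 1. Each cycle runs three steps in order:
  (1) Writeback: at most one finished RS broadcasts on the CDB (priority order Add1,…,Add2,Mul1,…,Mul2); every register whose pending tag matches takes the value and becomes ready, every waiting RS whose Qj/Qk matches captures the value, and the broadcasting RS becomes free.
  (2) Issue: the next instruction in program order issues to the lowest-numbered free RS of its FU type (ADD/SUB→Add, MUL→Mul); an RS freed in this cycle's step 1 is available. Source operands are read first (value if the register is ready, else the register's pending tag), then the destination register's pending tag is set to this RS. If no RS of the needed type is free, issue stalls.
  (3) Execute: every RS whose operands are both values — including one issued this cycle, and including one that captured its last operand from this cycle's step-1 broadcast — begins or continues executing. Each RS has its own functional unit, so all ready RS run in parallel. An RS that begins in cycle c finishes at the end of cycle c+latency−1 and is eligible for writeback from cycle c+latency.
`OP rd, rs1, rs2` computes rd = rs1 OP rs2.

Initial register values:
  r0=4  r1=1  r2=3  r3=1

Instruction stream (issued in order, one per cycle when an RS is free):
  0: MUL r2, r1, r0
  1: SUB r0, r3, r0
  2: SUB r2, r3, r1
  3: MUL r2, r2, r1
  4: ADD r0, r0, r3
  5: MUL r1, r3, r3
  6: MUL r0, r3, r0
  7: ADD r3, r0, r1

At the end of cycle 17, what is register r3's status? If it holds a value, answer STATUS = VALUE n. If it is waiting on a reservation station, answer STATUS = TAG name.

cycle 1: issue MUL r2<-Mul1 // r0:4,r1:1,r2:Mul1,r3:1
cycle 2: issue SUB r0<-Add1 // r0:Add1,r1:1,r2:Mul1,r3:1
cycle 3: issue SUB r2<-Add2 // r0:Add1,r1:1,r2:Add2,r3:1
cycle 4: issue MUL r2<-Mul2 // r0:Add1,r1:1,r2:Mul2,r3:1
cycle 5: CDB Add1=-3; issue ADD r0<-Add1 // r0:Add1,r1:1,r2:Mul2,r3:1
cycle 6: CDB Add2=0; stall // r0:Add1,r1:1,r2:Mul2,r3:1
cycle 7: CDB Mul1=4; issue MUL r1<-Mul1 // r0:Add1,r1:Mul1,r2:Mul2,r3:1
cycle 8: CDB Add1=-2; stall // r0:-2,r1:Mul1,r2:Mul2,r3:1
cycle 9: stall // r0:-2,r1:Mul1,r2:Mul2,r3:1
cycle 10: CDB Mul2=0; issue MUL r0<-Mul2 // r0:Mul2,r1:Mul1,r2:0,r3:1
cycle 11: CDB Mul1=1; issue ADD r3<-Add1 // r0:Mul2,r1:1,r2:0,r3:Add1
cycle 12: - // r0:Mul2,r1:1,r2:0,r3:Add1
cycle 13: - // r0:Mul2,r1:1,r2:0,r3:Add1
cycle 14: CDB Mul2=-2 // r0:-2,r1:1,r2:0,r3:Add1
cycle 15: - // r0:-2,r1:1,r2:0,r3:Add1
cycle 16: - // r0:-2,r1:1,r2:0,r3:Add1
cycle 17: CDB Add1=-1 // r0:-2,r1:1,r2:0,r3:-1

STATUS = VALUE -1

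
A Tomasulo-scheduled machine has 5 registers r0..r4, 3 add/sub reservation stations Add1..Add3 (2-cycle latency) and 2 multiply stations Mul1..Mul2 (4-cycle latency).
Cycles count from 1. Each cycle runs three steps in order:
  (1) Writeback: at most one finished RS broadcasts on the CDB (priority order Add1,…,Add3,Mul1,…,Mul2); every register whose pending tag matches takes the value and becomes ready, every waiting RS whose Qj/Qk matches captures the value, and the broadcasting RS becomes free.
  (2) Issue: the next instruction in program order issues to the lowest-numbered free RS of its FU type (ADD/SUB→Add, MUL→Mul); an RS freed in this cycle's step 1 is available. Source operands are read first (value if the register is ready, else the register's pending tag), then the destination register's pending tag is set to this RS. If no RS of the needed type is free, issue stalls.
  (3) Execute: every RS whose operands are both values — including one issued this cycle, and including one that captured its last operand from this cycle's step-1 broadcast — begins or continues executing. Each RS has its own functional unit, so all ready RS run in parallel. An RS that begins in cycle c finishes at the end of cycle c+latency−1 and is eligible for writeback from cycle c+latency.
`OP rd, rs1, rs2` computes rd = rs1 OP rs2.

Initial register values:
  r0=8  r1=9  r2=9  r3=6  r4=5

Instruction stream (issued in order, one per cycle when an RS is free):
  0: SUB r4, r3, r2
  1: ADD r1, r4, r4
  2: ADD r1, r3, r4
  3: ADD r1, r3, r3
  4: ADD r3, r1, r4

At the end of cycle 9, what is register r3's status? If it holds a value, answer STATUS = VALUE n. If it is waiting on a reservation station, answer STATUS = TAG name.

STATUS = VALUE 9

  c1: issue SUB r4<-Add1  regs: r0:8,r1:9,r2:9,r3:6,r4:Add1
  c2: issue ADD r1<-Add2  regs: r0:8,r1:Add2,r2:9,r3:6,r4:Add1
  c3: CDB Add1=-3; issue ADD r1<-Add1  regs: r0:8,r1:Add1,r2:9,r3:6,r4:-3
  c4: issue ADD r1<-Add3  regs: r0:8,r1:Add3,r2:9,r3:6,r4:-3
  c5: CDB Add1=3; issue ADD r3<-Add1  regs: r0:8,r1:Add3,r2:9,r3:Add1,r4:-3
  c6: CDB Add2=-6  regs: r0:8,r1:Add3,r2:9,r3:Add1,r4:-3
  c7: CDB Add3=12  regs: r0:8,r1:12,r2:9,r3:Add1,r4:-3
  c8: -  regs: r0:8,r1:12,r2:9,r3:Add1,r4:-3
  c9: CDB Add1=9  regs: r0:8,r1:12,r2:9,r3:9,r4:-3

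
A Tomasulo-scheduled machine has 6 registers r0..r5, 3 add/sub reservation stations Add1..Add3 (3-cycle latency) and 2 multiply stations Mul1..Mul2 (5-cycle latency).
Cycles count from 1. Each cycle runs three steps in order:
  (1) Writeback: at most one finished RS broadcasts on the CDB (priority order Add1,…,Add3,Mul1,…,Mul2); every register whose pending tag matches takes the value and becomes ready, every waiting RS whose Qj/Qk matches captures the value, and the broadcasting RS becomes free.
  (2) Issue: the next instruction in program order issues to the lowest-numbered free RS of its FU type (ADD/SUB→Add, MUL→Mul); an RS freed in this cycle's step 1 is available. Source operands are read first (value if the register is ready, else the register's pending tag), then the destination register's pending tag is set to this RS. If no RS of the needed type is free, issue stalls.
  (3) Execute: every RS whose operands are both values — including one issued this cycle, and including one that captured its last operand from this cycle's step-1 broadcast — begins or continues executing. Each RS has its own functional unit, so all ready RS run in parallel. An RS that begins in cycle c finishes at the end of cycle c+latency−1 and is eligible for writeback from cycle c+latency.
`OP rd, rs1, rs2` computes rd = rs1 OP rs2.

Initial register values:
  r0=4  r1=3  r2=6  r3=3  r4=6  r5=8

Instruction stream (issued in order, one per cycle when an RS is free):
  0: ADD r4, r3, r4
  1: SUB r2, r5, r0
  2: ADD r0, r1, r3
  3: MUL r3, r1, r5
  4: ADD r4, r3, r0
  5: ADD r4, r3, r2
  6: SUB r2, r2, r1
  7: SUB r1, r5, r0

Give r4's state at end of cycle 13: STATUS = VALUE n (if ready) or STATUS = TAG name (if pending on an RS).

STATUS = VALUE 28

  c1: issue ADD r4<-Add1  regs: r0:4,r1:3,r2:6,r3:3,r4:Add1,r5:8
  c2: issue SUB r2<-Add2  regs: r0:4,r1:3,r2:Add2,r3:3,r4:Add1,r5:8
  c3: issue ADD r0<-Add3  regs: r0:Add3,r1:3,r2:Add2,r3:3,r4:Add1,r5:8
  c4: CDB Add1=9; issue MUL r3<-Mul1  regs: r0:Add3,r1:3,r2:Add2,r3:Mul1,r4:9,r5:8
  c5: CDB Add2=4; issue ADD r4<-Add1  regs: r0:Add3,r1:3,r2:4,r3:Mul1,r4:Add1,r5:8
  c6: CDB Add3=6; issue ADD r4<-Add2  regs: r0:6,r1:3,r2:4,r3:Mul1,r4:Add2,r5:8
  c7: issue SUB r2<-Add3  regs: r0:6,r1:3,r2:Add3,r3:Mul1,r4:Add2,r5:8
  c8: stall  regs: r0:6,r1:3,r2:Add3,r3:Mul1,r4:Add2,r5:8
  c9: CDB Mul1=24; stall  regs: r0:6,r1:3,r2:Add3,r3:24,r4:Add2,r5:8
  c10: CDB Add3=1; issue SUB r1<-Add3  regs: r0:6,r1:Add3,r2:1,r3:24,r4:Add2,r5:8
  c11: -  regs: r0:6,r1:Add3,r2:1,r3:24,r4:Add2,r5:8
  c12: CDB Add1=30  regs: r0:6,r1:Add3,r2:1,r3:24,r4:Add2,r5:8
  c13: CDB Add2=28  regs: r0:6,r1:Add3,r2:1,r3:24,r4:28,r5:8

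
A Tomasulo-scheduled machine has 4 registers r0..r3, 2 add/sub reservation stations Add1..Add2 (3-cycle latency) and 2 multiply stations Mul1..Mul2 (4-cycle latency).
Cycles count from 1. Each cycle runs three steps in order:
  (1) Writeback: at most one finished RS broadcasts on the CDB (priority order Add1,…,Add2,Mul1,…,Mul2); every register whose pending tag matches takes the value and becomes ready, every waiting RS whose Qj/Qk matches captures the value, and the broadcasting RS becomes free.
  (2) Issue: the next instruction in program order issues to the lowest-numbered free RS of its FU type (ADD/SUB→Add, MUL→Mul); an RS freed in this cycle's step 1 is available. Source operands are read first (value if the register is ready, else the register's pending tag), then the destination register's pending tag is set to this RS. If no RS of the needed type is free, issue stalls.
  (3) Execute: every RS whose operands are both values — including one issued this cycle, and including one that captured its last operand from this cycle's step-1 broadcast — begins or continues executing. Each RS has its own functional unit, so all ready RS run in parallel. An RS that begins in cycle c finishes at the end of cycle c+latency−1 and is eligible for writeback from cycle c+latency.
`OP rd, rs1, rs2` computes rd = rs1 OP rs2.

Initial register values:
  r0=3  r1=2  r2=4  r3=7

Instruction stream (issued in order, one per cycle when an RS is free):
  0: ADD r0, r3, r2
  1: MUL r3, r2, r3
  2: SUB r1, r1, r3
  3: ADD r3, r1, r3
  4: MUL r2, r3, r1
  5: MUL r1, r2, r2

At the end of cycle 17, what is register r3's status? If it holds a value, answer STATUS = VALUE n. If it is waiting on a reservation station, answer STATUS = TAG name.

cycle 1: issue ADD r0<-Add1 // r0:Add1,r1:2,r2:4,r3:7
cycle 2: issue MUL r3<-Mul1 // r0:Add1,r1:2,r2:4,r3:Mul1
cycle 3: issue SUB r1<-Add2 // r0:Add1,r1:Add2,r2:4,r3:Mul1
cycle 4: CDB Add1=11; issue ADD r3<-Add1 // r0:11,r1:Add2,r2:4,r3:Add1
cycle 5: issue MUL r2<-Mul2 // r0:11,r1:Add2,r2:Mul2,r3:Add1
cycle 6: CDB Mul1=28; issue MUL r1<-Mul1 // r0:11,r1:Mul1,r2:Mul2,r3:Add1
cycle 7: - // r0:11,r1:Mul1,r2:Mul2,r3:Add1
cycle 8: - // r0:11,r1:Mul1,r2:Mul2,r3:Add1
cycle 9: CDB Add2=-26 // r0:11,r1:Mul1,r2:Mul2,r3:Add1
cycle 10: - // r0:11,r1:Mul1,r2:Mul2,r3:Add1
cycle 11: - // r0:11,r1:Mul1,r2:Mul2,r3:Add1
cycle 12: CDB Add1=2 // r0:11,r1:Mul1,r2:Mul2,r3:2
cycle 13: - // r0:11,r1:Mul1,r2:Mul2,r3:2
cycle 14: - // r0:11,r1:Mul1,r2:Mul2,r3:2
cycle 15: - // r0:11,r1:Mul1,r2:Mul2,r3:2
cycle 16: CDB Mul2=-52 // r0:11,r1:Mul1,r2:-52,r3:2
cycle 17: - // r0:11,r1:Mul1,r2:-52,r3:2

STATUS = VALUE 2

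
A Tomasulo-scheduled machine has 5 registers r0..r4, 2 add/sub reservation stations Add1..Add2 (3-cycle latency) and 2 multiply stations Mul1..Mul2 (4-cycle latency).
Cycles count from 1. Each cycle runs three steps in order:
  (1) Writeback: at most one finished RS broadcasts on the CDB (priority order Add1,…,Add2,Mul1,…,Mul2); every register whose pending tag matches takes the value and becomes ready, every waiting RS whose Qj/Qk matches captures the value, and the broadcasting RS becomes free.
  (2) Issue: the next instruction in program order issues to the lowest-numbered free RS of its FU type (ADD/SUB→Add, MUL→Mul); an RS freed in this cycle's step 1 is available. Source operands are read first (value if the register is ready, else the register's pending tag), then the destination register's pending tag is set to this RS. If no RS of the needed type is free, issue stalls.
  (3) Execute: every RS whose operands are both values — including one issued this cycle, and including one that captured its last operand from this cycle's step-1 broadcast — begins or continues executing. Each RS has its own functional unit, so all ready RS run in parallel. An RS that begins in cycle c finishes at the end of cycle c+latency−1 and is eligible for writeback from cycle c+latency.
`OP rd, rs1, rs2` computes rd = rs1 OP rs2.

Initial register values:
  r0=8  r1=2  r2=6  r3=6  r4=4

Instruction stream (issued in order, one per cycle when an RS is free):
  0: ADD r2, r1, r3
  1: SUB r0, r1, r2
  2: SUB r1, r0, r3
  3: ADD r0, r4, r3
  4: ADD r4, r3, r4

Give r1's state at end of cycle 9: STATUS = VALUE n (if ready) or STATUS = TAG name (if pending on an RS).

  c1: issue ADD r2<-Add1  regs: r0:8,r1:2,r2:Add1,r3:6,r4:4
  c2: issue SUB r0<-Add2  regs: r0:Add2,r1:2,r2:Add1,r3:6,r4:4
  c3: stall  regs: r0:Add2,r1:2,r2:Add1,r3:6,r4:4
  c4: CDB Add1=8; issue SUB r1<-Add1  regs: r0:Add2,r1:Add1,r2:8,r3:6,r4:4
  c5: stall  regs: r0:Add2,r1:Add1,r2:8,r3:6,r4:4
  c6: stall  regs: r0:Add2,r1:Add1,r2:8,r3:6,r4:4
  c7: CDB Add2=-6; issue ADD r0<-Add2  regs: r0:Add2,r1:Add1,r2:8,r3:6,r4:4
  c8: stall  regs: r0:Add2,r1:Add1,r2:8,r3:6,r4:4
  c9: stall  regs: r0:Add2,r1:Add1,r2:8,r3:6,r4:4

STATUS = TAG Add1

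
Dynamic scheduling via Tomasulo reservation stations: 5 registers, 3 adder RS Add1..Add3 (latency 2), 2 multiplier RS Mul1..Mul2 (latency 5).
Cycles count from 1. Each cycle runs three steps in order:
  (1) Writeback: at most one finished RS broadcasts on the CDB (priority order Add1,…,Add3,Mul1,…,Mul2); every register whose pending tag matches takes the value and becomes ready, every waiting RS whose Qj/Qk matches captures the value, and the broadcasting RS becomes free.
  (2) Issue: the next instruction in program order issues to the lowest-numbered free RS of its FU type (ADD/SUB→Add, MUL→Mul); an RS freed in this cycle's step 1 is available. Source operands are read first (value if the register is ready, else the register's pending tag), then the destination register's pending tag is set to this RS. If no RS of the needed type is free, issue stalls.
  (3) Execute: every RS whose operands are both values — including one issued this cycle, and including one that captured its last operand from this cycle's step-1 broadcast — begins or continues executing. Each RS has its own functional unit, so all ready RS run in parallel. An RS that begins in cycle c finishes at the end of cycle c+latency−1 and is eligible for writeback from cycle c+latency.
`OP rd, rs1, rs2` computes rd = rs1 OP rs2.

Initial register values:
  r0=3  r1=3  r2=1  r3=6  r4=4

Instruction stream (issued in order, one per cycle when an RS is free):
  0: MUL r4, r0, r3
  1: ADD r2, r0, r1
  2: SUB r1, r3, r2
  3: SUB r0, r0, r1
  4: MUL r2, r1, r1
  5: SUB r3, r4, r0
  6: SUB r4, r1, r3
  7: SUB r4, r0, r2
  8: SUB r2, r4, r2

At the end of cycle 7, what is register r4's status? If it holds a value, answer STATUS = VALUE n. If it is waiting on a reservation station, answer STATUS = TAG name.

STATUS = TAG Add3

c1: issue MUL r4<-Mul1 | r0:3,r1:3,r2:1,r3:6,r4:Mul1
c2: issue ADD r2<-Add1 | r0:3,r1:3,r2:Add1,r3:6,r4:Mul1
c3: issue SUB r1<-Add2 | r0:3,r1:Add2,r2:Add1,r3:6,r4:Mul1
c4: CDB Add1=6; issue SUB r0<-Add1 | r0:Add1,r1:Add2,r2:6,r3:6,r4:Mul1
c5: issue MUL r2<-Mul2 | r0:Add1,r1:Add2,r2:Mul2,r3:6,r4:Mul1
c6: CDB Add2=0; issue SUB r3<-Add2 | r0:Add1,r1:0,r2:Mul2,r3:Add2,r4:Mul1
c7: CDB Mul1=18; issue SUB r4<-Add3 | r0:Add1,r1:0,r2:Mul2,r3:Add2,r4:Add3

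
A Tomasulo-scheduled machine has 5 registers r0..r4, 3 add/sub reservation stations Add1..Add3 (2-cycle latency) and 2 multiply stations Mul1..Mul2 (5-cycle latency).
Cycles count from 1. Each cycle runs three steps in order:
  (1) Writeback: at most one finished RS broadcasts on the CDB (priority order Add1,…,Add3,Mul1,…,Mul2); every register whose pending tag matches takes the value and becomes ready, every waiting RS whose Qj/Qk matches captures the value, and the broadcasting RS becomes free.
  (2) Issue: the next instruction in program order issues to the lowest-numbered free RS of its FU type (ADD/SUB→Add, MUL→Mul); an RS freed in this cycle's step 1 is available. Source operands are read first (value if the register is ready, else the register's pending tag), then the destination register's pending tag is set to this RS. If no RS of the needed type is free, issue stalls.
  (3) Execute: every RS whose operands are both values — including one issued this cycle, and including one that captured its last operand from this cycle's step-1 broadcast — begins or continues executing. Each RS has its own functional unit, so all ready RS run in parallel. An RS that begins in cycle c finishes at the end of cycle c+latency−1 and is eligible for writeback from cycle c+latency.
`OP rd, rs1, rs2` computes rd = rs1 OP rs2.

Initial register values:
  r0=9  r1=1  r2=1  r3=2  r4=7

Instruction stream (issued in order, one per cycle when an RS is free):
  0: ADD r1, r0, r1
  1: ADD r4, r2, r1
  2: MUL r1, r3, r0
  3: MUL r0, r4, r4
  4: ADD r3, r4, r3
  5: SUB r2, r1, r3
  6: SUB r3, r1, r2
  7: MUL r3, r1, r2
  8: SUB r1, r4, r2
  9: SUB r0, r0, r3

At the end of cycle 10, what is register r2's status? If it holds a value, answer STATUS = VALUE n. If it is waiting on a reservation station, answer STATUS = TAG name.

STATUS = VALUE 5

cycle 1: issue ADD r1<-Add1 // r0:9,r1:Add1,r2:1,r3:2,r4:7
cycle 2: issue ADD r4<-Add2 // r0:9,r1:Add1,r2:1,r3:2,r4:Add2
cycle 3: CDB Add1=10; issue MUL r1<-Mul1 // r0:9,r1:Mul1,r2:1,r3:2,r4:Add2
cycle 4: issue MUL r0<-Mul2 // r0:Mul2,r1:Mul1,r2:1,r3:2,r4:Add2
cycle 5: CDB Add2=11; issue ADD r3<-Add1 // r0:Mul2,r1:Mul1,r2:1,r3:Add1,r4:11
cycle 6: issue SUB r2<-Add2 // r0:Mul2,r1:Mul1,r2:Add2,r3:Add1,r4:11
cycle 7: CDB Add1=13; issue SUB r3<-Add1 // r0:Mul2,r1:Mul1,r2:Add2,r3:Add1,r4:11
cycle 8: CDB Mul1=18; issue MUL r3<-Mul1 // r0:Mul2,r1:18,r2:Add2,r3:Mul1,r4:11
cycle 9: issue SUB r1<-Add3 // r0:Mul2,r1:Add3,r2:Add2,r3:Mul1,r4:11
cycle 10: CDB Add2=5; issue SUB r0<-Add2 // r0:Add2,r1:Add3,r2:5,r3:Mul1,r4:11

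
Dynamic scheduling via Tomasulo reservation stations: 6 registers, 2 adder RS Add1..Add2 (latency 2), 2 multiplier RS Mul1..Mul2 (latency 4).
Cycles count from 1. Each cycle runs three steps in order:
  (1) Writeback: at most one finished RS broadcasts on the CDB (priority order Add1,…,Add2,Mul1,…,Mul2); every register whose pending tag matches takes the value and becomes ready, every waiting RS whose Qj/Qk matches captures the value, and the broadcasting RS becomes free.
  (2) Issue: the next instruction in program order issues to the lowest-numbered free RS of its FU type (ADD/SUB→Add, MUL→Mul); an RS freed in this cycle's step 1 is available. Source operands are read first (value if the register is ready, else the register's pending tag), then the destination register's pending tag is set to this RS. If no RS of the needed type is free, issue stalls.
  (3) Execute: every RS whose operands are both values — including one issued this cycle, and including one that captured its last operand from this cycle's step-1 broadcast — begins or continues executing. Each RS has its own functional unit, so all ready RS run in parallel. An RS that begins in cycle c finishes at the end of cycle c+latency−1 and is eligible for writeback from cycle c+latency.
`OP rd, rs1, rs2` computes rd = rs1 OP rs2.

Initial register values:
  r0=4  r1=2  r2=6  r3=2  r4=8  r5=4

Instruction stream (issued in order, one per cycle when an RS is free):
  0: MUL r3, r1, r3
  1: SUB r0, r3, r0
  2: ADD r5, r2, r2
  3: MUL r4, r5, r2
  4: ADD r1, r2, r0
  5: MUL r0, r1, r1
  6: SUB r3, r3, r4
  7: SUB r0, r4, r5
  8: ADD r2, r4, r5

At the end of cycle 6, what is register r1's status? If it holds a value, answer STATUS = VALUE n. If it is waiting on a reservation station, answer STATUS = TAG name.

STATUS = TAG Add2

c1: issue MUL r3<-Mul1 | r0:4,r1:2,r2:6,r3:Mul1,r4:8,r5:4
c2: issue SUB r0<-Add1 | r0:Add1,r1:2,r2:6,r3:Mul1,r4:8,r5:4
c3: issue ADD r5<-Add2 | r0:Add1,r1:2,r2:6,r3:Mul1,r4:8,r5:Add2
c4: issue MUL r4<-Mul2 | r0:Add1,r1:2,r2:6,r3:Mul1,r4:Mul2,r5:Add2
c5: CDB Add2=12; issue ADD r1<-Add2 | r0:Add1,r1:Add2,r2:6,r3:Mul1,r4:Mul2,r5:12
c6: CDB Mul1=4; issue MUL r0<-Mul1 | r0:Mul1,r1:Add2,r2:6,r3:4,r4:Mul2,r5:12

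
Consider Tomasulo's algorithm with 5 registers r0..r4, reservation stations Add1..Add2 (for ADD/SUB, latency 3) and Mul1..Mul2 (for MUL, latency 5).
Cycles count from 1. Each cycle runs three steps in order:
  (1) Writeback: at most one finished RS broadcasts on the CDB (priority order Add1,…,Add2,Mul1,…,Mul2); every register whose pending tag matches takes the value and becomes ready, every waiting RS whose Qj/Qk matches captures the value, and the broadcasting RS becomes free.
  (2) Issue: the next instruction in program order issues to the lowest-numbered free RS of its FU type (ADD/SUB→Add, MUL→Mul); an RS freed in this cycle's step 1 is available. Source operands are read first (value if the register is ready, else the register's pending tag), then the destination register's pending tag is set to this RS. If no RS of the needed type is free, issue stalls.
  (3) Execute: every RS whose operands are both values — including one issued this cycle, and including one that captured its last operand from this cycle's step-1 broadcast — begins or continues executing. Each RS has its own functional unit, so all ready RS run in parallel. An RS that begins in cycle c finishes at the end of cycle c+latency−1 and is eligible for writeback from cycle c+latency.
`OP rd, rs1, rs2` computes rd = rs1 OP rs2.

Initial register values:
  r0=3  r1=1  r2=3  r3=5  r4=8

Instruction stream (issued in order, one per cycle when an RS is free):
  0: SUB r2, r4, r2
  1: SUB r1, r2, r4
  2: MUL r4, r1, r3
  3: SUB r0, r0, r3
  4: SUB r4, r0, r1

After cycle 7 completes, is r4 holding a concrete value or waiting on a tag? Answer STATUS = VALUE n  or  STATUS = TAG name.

  c1: issue SUB r2<-Add1  regs: r0:3,r1:1,r2:Add1,r3:5,r4:8
  c2: issue SUB r1<-Add2  regs: r0:3,r1:Add2,r2:Add1,r3:5,r4:8
  c3: issue MUL r4<-Mul1  regs: r0:3,r1:Add2,r2:Add1,r3:5,r4:Mul1
  c4: CDB Add1=5; issue SUB r0<-Add1  regs: r0:Add1,r1:Add2,r2:5,r3:5,r4:Mul1
  c5: stall  regs: r0:Add1,r1:Add2,r2:5,r3:5,r4:Mul1
  c6: stall  regs: r0:Add1,r1:Add2,r2:5,r3:5,r4:Mul1
  c7: CDB Add1=-2; issue SUB r4<-Add1  regs: r0:-2,r1:Add2,r2:5,r3:5,r4:Add1

STATUS = TAG Add1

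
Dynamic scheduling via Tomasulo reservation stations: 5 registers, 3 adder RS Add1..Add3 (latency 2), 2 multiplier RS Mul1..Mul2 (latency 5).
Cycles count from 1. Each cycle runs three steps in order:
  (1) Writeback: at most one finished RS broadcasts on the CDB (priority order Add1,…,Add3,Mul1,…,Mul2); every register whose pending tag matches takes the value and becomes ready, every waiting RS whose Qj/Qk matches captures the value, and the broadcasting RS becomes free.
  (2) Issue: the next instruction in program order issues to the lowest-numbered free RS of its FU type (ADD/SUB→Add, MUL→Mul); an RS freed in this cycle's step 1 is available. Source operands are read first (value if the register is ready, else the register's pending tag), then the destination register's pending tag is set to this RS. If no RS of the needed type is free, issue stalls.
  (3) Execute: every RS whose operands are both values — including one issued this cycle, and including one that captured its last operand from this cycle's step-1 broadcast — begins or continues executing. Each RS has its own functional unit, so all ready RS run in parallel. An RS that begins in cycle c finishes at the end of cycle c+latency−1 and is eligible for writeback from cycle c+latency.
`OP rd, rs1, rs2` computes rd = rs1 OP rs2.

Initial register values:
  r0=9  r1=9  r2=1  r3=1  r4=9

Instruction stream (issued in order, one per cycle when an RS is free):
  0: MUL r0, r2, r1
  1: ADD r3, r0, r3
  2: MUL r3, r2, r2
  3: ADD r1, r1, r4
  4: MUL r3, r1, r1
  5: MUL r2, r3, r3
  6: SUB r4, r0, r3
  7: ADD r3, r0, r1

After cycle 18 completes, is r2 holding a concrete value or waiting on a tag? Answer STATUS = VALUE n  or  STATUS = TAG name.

STATUS = VALUE 104976

  c1: issue MUL r0<-Mul1  regs: r0:Mul1,r1:9,r2:1,r3:1,r4:9
  c2: issue ADD r3<-Add1  regs: r0:Mul1,r1:9,r2:1,r3:Add1,r4:9
  c3: issue MUL r3<-Mul2  regs: r0:Mul1,r1:9,r2:1,r3:Mul2,r4:9
  c4: issue ADD r1<-Add2  regs: r0:Mul1,r1:Add2,r2:1,r3:Mul2,r4:9
  c5: stall  regs: r0:Mul1,r1:Add2,r2:1,r3:Mul2,r4:9
  c6: CDB Add2=18; stall  regs: r0:Mul1,r1:18,r2:1,r3:Mul2,r4:9
  c7: CDB Mul1=9; issue MUL r3<-Mul1  regs: r0:9,r1:18,r2:1,r3:Mul1,r4:9
  c8: CDB Mul2=1; issue MUL r2<-Mul2  regs: r0:9,r1:18,r2:Mul2,r3:Mul1,r4:9
  c9: CDB Add1=10; issue SUB r4<-Add1  regs: r0:9,r1:18,r2:Mul2,r3:Mul1,r4:Add1
  c10: issue ADD r3<-Add2  regs: r0:9,r1:18,r2:Mul2,r3:Add2,r4:Add1
  c11: -  regs: r0:9,r1:18,r2:Mul2,r3:Add2,r4:Add1
  c12: CDB Add2=27  regs: r0:9,r1:18,r2:Mul2,r3:27,r4:Add1
  c13: CDB Mul1=324  regs: r0:9,r1:18,r2:Mul2,r3:27,r4:Add1
  c14: -  regs: r0:9,r1:18,r2:Mul2,r3:27,r4:Add1
  c15: CDB Add1=-315  regs: r0:9,r1:18,r2:Mul2,r3:27,r4:-315
  c16: -  regs: r0:9,r1:18,r2:Mul2,r3:27,r4:-315
  c17: -  regs: r0:9,r1:18,r2:Mul2,r3:27,r4:-315
  c18: CDB Mul2=104976  regs: r0:9,r1:18,r2:104976,r3:27,r4:-315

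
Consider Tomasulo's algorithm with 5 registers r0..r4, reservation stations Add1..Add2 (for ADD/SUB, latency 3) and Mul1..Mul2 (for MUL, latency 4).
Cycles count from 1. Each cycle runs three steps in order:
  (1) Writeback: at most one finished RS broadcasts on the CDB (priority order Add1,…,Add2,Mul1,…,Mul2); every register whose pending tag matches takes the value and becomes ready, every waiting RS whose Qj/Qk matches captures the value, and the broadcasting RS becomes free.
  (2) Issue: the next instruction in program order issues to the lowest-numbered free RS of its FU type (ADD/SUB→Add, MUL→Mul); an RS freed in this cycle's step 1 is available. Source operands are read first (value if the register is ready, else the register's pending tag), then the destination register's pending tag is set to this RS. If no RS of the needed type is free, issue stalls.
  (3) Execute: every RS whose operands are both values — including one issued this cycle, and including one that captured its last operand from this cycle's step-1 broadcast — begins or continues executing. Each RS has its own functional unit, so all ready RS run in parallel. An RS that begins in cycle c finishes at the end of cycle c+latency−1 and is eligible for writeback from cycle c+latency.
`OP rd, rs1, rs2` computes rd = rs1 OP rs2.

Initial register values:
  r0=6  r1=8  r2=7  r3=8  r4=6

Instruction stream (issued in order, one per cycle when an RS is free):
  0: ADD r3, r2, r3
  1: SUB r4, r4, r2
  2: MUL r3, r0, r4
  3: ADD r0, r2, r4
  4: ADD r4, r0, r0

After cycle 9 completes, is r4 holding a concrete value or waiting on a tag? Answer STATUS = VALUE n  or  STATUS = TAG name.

STATUS = TAG Add2

  c1: issue ADD r3<-Add1  regs: r0:6,r1:8,r2:7,r3:Add1,r4:6
  c2: issue SUB r4<-Add2  regs: r0:6,r1:8,r2:7,r3:Add1,r4:Add2
  c3: issue MUL r3<-Mul1  regs: r0:6,r1:8,r2:7,r3:Mul1,r4:Add2
  c4: CDB Add1=15; issue ADD r0<-Add1  regs: r0:Add1,r1:8,r2:7,r3:Mul1,r4:Add2
  c5: CDB Add2=-1; issue ADD r4<-Add2  regs: r0:Add1,r1:8,r2:7,r3:Mul1,r4:Add2
  c6: -  regs: r0:Add1,r1:8,r2:7,r3:Mul1,r4:Add2
  c7: -  regs: r0:Add1,r1:8,r2:7,r3:Mul1,r4:Add2
  c8: CDB Add1=6  regs: r0:6,r1:8,r2:7,r3:Mul1,r4:Add2
  c9: CDB Mul1=-6  regs: r0:6,r1:8,r2:7,r3:-6,r4:Add2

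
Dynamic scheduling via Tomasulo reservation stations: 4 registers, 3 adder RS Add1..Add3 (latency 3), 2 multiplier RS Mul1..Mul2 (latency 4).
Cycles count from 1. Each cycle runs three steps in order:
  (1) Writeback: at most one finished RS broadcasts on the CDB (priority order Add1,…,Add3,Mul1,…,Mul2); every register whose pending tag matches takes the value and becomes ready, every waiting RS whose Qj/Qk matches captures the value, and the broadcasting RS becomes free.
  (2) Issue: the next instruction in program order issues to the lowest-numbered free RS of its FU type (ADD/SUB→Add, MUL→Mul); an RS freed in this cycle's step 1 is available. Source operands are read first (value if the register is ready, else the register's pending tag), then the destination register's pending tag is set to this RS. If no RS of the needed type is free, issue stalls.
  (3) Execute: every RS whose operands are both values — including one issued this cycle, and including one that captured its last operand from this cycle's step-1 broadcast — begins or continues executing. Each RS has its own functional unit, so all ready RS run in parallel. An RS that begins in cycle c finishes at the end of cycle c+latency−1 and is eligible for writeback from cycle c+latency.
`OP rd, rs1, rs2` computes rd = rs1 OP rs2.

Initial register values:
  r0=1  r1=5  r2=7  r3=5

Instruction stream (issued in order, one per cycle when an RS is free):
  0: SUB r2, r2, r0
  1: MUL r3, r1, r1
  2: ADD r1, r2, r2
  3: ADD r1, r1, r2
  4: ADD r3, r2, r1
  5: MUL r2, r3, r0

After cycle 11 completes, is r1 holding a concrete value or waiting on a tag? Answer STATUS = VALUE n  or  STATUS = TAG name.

STATUS = VALUE 18

cycle 1: issue SUB r2<-Add1 // r0:1,r1:5,r2:Add1,r3:5
cycle 2: issue MUL r3<-Mul1 // r0:1,r1:5,r2:Add1,r3:Mul1
cycle 3: issue ADD r1<-Add2 // r0:1,r1:Add2,r2:Add1,r3:Mul1
cycle 4: CDB Add1=6; issue ADD r1<-Add1 // r0:1,r1:Add1,r2:6,r3:Mul1
cycle 5: issue ADD r3<-Add3 // r0:1,r1:Add1,r2:6,r3:Add3
cycle 6: CDB Mul1=25; issue MUL r2<-Mul1 // r0:1,r1:Add1,r2:Mul1,r3:Add3
cycle 7: CDB Add2=12 // r0:1,r1:Add1,r2:Mul1,r3:Add3
cycle 8: - // r0:1,r1:Add1,r2:Mul1,r3:Add3
cycle 9: - // r0:1,r1:Add1,r2:Mul1,r3:Add3
cycle 10: CDB Add1=18 // r0:1,r1:18,r2:Mul1,r3:Add3
cycle 11: - // r0:1,r1:18,r2:Mul1,r3:Add3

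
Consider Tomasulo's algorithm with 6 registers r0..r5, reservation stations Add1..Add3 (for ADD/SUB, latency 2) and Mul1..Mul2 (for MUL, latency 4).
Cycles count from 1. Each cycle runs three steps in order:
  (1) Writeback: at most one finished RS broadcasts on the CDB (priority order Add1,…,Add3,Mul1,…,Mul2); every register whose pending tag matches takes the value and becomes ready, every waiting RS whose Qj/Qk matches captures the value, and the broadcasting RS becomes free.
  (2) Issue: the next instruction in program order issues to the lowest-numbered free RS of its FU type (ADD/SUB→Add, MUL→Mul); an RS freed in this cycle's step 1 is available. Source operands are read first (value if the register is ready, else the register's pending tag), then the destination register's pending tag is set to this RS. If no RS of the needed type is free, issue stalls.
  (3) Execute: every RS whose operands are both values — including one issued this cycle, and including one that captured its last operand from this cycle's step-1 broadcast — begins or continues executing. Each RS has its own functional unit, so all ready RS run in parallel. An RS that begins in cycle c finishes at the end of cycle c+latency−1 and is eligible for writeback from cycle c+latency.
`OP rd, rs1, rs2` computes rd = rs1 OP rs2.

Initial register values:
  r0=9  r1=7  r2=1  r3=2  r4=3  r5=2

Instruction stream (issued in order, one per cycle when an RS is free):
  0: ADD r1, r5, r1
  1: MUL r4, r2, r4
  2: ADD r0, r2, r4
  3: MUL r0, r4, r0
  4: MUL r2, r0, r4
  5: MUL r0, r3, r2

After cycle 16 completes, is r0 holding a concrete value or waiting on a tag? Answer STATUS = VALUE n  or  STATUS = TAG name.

  c1: issue ADD r1<-Add1  regs: r0:9,r1:Add1,r2:1,r3:2,r4:3,r5:2
  c2: issue MUL r4<-Mul1  regs: r0:9,r1:Add1,r2:1,r3:2,r4:Mul1,r5:2
  c3: CDB Add1=9; issue ADD r0<-Add1  regs: r0:Add1,r1:9,r2:1,r3:2,r4:Mul1,r5:2
  c4: issue MUL r0<-Mul2  regs: r0:Mul2,r1:9,r2:1,r3:2,r4:Mul1,r5:2
  c5: stall  regs: r0:Mul2,r1:9,r2:1,r3:2,r4:Mul1,r5:2
  c6: CDB Mul1=3; issue MUL r2<-Mul1  regs: r0:Mul2,r1:9,r2:Mul1,r3:2,r4:3,r5:2
  c7: stall  regs: r0:Mul2,r1:9,r2:Mul1,r3:2,r4:3,r5:2
  c8: CDB Add1=4; stall  regs: r0:Mul2,r1:9,r2:Mul1,r3:2,r4:3,r5:2
  c9: stall  regs: r0:Mul2,r1:9,r2:Mul1,r3:2,r4:3,r5:2
  c10: stall  regs: r0:Mul2,r1:9,r2:Mul1,r3:2,r4:3,r5:2
  c11: stall  regs: r0:Mul2,r1:9,r2:Mul1,r3:2,r4:3,r5:2
  c12: CDB Mul2=12; issue MUL r0<-Mul2  regs: r0:Mul2,r1:9,r2:Mul1,r3:2,r4:3,r5:2
  c13: -  regs: r0:Mul2,r1:9,r2:Mul1,r3:2,r4:3,r5:2
  c14: -  regs: r0:Mul2,r1:9,r2:Mul1,r3:2,r4:3,r5:2
  c15: -  regs: r0:Mul2,r1:9,r2:Mul1,r3:2,r4:3,r5:2
  c16: CDB Mul1=36  regs: r0:Mul2,r1:9,r2:36,r3:2,r4:3,r5:2

STATUS = TAG Mul2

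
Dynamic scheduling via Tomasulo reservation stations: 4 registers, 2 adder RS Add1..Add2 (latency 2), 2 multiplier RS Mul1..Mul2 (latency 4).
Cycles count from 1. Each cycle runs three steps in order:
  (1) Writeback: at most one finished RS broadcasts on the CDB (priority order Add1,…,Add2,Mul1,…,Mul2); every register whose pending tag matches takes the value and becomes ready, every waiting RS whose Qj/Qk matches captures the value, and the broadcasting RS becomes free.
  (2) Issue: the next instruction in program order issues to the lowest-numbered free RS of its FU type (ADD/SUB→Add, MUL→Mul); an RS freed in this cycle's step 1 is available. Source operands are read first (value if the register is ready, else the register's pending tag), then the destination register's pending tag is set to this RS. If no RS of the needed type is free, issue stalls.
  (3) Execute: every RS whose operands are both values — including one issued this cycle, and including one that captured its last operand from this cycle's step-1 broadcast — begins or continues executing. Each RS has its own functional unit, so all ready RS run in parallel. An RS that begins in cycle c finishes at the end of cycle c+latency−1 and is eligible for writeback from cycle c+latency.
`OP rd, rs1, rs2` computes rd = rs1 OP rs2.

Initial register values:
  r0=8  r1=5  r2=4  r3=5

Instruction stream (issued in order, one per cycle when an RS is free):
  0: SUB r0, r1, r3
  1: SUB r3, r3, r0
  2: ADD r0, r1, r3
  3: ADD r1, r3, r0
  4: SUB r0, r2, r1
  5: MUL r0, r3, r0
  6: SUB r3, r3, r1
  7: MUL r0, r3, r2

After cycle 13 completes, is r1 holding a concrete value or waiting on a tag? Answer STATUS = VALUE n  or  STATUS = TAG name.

  c1: issue SUB r0<-Add1  regs: r0:Add1,r1:5,r2:4,r3:5
  c2: issue SUB r3<-Add2  regs: r0:Add1,r1:5,r2:4,r3:Add2
  c3: CDB Add1=0; issue ADD r0<-Add1  regs: r0:Add1,r1:5,r2:4,r3:Add2
  c4: stall  regs: r0:Add1,r1:5,r2:4,r3:Add2
  c5: CDB Add2=5; issue ADD r1<-Add2  regs: r0:Add1,r1:Add2,r2:4,r3:5
  c6: stall  regs: r0:Add1,r1:Add2,r2:4,r3:5
  c7: CDB Add1=10; issue SUB r0<-Add1  regs: r0:Add1,r1:Add2,r2:4,r3:5
  c8: issue MUL r0<-Mul1  regs: r0:Mul1,r1:Add2,r2:4,r3:5
  c9: CDB Add2=15; issue SUB r3<-Add2  regs: r0:Mul1,r1:15,r2:4,r3:Add2
  c10: issue MUL r0<-Mul2  regs: r0:Mul2,r1:15,r2:4,r3:Add2
  c11: CDB Add1=-11  regs: r0:Mul2,r1:15,r2:4,r3:Add2
  c12: CDB Add2=-10  regs: r0:Mul2,r1:15,r2:4,r3:-10
  c13: -  regs: r0:Mul2,r1:15,r2:4,r3:-10

STATUS = VALUE 15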